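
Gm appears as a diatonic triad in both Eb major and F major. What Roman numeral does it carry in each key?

The scale of Eb major is Eb F G Ab Bb C D; G is degree 3, and the triad built there (G-Bb-D) is minor, so it is iii.
The scale of F major is F G A Bb C D E; G is degree 2, and the triad built there (G-Bb-D) is minor, so it is ii.

iii in Eb major; ii in F major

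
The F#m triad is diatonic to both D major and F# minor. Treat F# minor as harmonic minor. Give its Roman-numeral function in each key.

iii in D major; i in F# minor

The scale of D major is D E F# G A B C#; F# is degree 3, and the triad built there (F#-A-C#) is minor, so it is iii.
The scale of F# minor (harmonic minor) is F# G# A B C# D E#; F# is degree 1, and the triad built there (F#-A-C#) is minor, so it is i.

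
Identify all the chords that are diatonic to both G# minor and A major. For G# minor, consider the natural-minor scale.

Triads in G# minor (natural minor): G#m (i), A#dim (ii°), B (III), C#m (iv), D#m (v), E (VI), F# (VII).
Triads in A major: A (I), Bm (ii), C#m (iii), D (IV), E (V), F#m (vi), G#dim (vii°).
Shared triads with their functions: C#m (iv in G# minor, iii in A major); E (VI in G# minor, V in A major).

C#m, E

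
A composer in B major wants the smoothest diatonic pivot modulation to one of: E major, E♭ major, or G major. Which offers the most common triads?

E major

Triads of B major: B major (I), C♯ minor (ii), D♯ minor (iii), E major (IV), F♯ major (V), G♯ minor (vi), A♯ diminished (vii°).
E major shares 4: B, C♯m, E, G♯m.
E♭ major shares 0: none.
G major shares 0: none.
The most common triads (4) are shared with E major.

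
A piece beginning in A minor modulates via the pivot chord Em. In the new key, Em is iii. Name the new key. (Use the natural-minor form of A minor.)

C major

The numeral iii denotes a minor triad on scale degree 3. With E on degree 3, the tonic of the new key is C.
Degree 3 carries a minor triad in major keys, so the destination is C major.
Check: the diatonic triads of C major are C (I), Dm (ii), Em (iii), F (IV), G (V), Am (vi), Bdim (vii°) — Em is indeed iii.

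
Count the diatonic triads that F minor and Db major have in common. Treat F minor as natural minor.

4

Diatonic triads of F minor (natural minor): Fm (i), Gdim (ii°), Ab (III), Bbm (iv), Cm (v), Db (VI), Eb (VII).
Diatonic triads of Db major: Db (I), Ebm (ii), Fm (iii), Gb (IV), Ab (V), Bbm (vi), Cdim (vii°).
Matching root and quality in both lists: Fm, Ab, Bbm, Db.
That gives 4 common triads.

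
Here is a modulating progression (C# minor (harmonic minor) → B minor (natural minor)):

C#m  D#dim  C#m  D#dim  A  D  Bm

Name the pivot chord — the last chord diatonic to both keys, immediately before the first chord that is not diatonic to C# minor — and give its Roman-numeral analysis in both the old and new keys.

A — VI in C# minor, VII in B minor

Chords diatonic to C# minor: C#m, D#dim, Eaug, F#m, G#, A, B#dim.
Reading the progression, the first chord not in that set is D, so the modulation leaves C# minor there.
The chord immediately before D is A, which is diatonic to both keys: VI in C# minor and VII in B minor.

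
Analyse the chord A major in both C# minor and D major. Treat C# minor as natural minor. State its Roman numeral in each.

The scale of C# minor (natural minor) is C# D# E F# G# A B; A is degree 6, and the triad built there (A-C#-E) is major, so it is VI.
The scale of D major is D E F# G A B C#; A is degree 5, and the triad built there (A-C#-E) is major, so it is V.

VI in C# minor; V in D major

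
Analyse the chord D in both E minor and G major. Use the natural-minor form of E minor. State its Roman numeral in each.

VII in E minor; V in G major

The scale of E minor (natural minor) is E F# G A B C D; D is degree 7, and the triad built there (D-F#-A) is major, so it is VII.
The scale of G major is G A B C D E F#; D is degree 5, and the triad built there (D-F#-A) is major, so it is V.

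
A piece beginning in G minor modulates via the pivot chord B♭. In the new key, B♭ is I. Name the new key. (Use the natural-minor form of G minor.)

The numeral I denotes a major triad on scale degree 1. With B♭ on degree 1, the tonic of the new key is B♭.
Degree 1 carries a major triad in major keys, so the destination is B♭ major.
Check: the diatonic triads of B♭ major are B♭ (I), Cm (ii), Dm (iii), E♭ (IV), F (V), Gm (vi), Adim (vii°) — B♭ is indeed I.

B♭ major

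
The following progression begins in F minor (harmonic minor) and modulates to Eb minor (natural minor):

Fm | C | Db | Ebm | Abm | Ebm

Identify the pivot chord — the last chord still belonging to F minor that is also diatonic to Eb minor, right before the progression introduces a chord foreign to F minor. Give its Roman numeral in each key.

Chords diatonic to F minor: Fm, Gdim, Abaug, Bbm, C, Db, Edim.
Reading the progression, the first chord not in that set is Ebm, so the modulation leaves F minor there.
The chord immediately before Ebm is Db, which is diatonic to both keys: VI in F minor and VII in Eb minor.

Db — VI in F minor, VII in Eb minor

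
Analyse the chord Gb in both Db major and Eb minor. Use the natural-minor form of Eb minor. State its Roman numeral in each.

The scale of Db major is Db Eb F Gb Ab Bb C; Gb is degree 4, and the triad built there (Gb-Bb-Db) is major, so it is IV.
The scale of Eb minor (natural minor) is Eb F Gb Ab Bb Cb Db; Gb is degree 3, and the triad built there (Gb-Bb-Db) is major, so it is III.

IV in Db major; III in Eb minor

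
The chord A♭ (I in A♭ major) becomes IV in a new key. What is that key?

The numeral IV denotes a major triad on scale degree 4. With A♭ on degree 4, the tonic of the new key is E♭.
Degree 4 carries a major triad in major keys, so the destination is E♭ major.
Check: the diatonic triads of E♭ major are E♭ (I), Fm (ii), Gm (iii), A♭ (IV), B♭ (V), Cm (vi), Ddim (vii°) — A♭ is indeed IV.

E♭ major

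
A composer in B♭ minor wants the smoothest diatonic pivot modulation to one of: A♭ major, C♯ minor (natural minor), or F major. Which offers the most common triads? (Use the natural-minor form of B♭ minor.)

A♭ major

Triads of B♭ minor (natural minor): B♭m (i), Cdim (ii°), D♭ (III), E♭m (iv), Fm (v), G♭ (VI), A♭ (VII).
A♭ major shares 4: B♭m, D♭, Fm, A♭.
C♯ minor (natural minor) shares 0: none.
F major shares 0: none.
The most common triads (4) are shared with A♭ major.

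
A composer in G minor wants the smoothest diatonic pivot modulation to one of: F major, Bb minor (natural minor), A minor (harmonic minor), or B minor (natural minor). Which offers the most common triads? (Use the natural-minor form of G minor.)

Triads of G minor (natural minor): Gm (i), Adim (ii°), Bb (III), Cm (iv), Dm (v), Eb (VI), F (VII).
F major shares 4: Gm, Bb, Dm, F.
Bb minor (natural minor) shares 0: none.
A minor (harmonic minor) shares 2: Dm, F.
B minor (natural minor) shares 0: none.
The most common triads (4) are shared with F major.

F major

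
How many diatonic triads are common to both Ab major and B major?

Diatonic triads of Ab major: Ab (I), Bbm (ii), Cm (iii), Db (IV), Eb (V), Fm (vi), Gdim (vii°).
Diatonic triads of B major: B (I), C#m (ii), D#m (iii), E (IV), F# (V), G#m (vi), A#dim (vii°).
No triad has the same root and quality in both keys.

0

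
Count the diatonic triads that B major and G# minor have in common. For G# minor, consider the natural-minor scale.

Diatonic triads of B major: B major (I), C# minor (ii), D# minor (iii), E major (IV), F# major (V), G# minor (vi), A# diminished (vii°).
Diatonic triads of G# minor (natural minor): G# minor (i), A# diminished (ii°), B major (III), C# minor (iv), D# minor (v), E major (VI), F# major (VII).
Matching root and quality in both lists: B major, C# minor, D# minor, E major, F# major, G# minor, A# diminished.
That gives 7 common triads.

7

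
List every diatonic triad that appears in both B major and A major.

C#m, E

Triads in B major: B (I), C#m (ii), D#m (iii), E (IV), F# (V), G#m (vi), A#dim (vii°).
Triads in A major: A (I), Bm (ii), C#m (iii), D (IV), E (V), F#m (vi), G#dim (vii°).
Shared triads with their functions: C#m (ii in B major, iii in A major); E (IV in B major, V in A major).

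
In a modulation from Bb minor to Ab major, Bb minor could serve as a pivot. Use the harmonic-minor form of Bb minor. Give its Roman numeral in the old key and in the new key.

The scale of Bb minor (harmonic minor) is Bb C Db Eb F Gb A; Bb is degree 1, and the triad built there (Bb-Db-F) is minor, so it is i.
The scale of Ab major is Ab Bb C Db Eb F G; Bb is degree 2, and the triad built there (Bb-Db-F) is minor, so it is ii.

i in Bb minor; ii in Ab major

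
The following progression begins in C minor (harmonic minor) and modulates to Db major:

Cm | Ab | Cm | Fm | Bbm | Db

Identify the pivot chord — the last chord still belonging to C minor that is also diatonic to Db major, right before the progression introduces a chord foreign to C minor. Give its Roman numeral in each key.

Chords diatonic to C minor: Cm, Ddim, Ebaug, Fm, G, Ab, Bdim.
Reading the progression, the first chord not in that set is Bbm, so the modulation leaves C minor there.
The chord immediately before Bbm is Fm, which is diatonic to both keys: iv in C minor and iii in Db major.

Fm — iv in C minor, iii in Db major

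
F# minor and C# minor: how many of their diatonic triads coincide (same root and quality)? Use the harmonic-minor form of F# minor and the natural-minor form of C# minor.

1

Diatonic triads of F# minor (harmonic minor): F#m (i), G#dim (ii°), Aaug (III+), Bm (iv), C# (V), D (VI), E#dim (vii°).
Diatonic triads of C# minor (natural minor): C#m (i), D#dim (ii°), E (III), F#m (iv), G#m (v), A (VI), B (VII).
Matching root and quality in both lists: F#m.
That gives 1 common triad.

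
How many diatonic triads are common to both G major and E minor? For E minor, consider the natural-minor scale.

7

Diatonic triads of G major: G (I), Am (ii), Bm (iii), C (IV), D (V), Em (vi), F♯dim (vii°).
Diatonic triads of E minor (natural minor): Em (i), F♯dim (ii°), G (III), Am (iv), Bm (v), C (VI), D (VII).
Matching root and quality in both lists: G, Am, Bm, C, D, Em, F♯dim.
That gives 7 common triads.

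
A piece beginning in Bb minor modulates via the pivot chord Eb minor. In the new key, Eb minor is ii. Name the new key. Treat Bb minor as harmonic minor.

Db major

The numeral ii denotes a minor triad on scale degree 2. With Eb on degree 2, the tonic of the new key is Db.
Degree 2 carries a minor triad in major keys, so the destination is Db major.
Check: the diatonic triads of Db major are Db (I), Ebm (ii), Fm (iii), Gb (IV), Ab (V), Bbm (vi), Cdim (vii°) — Eb minor is indeed ii.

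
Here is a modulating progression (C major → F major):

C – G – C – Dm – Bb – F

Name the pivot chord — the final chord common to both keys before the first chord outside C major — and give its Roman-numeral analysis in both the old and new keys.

Chords diatonic to C major: C, Dm, Em, F, G, Am, Bdim.
Reading the progression, the first chord not in that set is Bb, so the modulation leaves C major there.
The chord immediately before Bb is Dm, which is diatonic to both keys: ii in C major and vi in F major.

Dm — ii in C major, vi in F major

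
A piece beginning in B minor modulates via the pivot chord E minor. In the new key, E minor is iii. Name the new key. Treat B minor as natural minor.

C major

The numeral iii denotes a minor triad on scale degree 3. With E on degree 3, the tonic of the new key is C.
Degree 3 carries a minor triad in major keys, so the destination is C major.
Check: the diatonic triads of C major are C (I), Dm (ii), Em (iii), F (IV), G (V), Am (vi), Bdim (vii°) — E minor is indeed iii.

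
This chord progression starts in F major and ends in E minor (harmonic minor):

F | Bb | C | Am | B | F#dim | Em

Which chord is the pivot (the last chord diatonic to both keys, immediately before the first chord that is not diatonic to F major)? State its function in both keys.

Chords diatonic to F major: F, Gm, Am, Bb, C, Dm, Edim.
Reading the progression, the first chord not in that set is B, so the modulation leaves F major there.
The chord immediately before B is Am, which is diatonic to both keys: iii in F major and iv in E minor.

Am — iii in F major, iv in E minor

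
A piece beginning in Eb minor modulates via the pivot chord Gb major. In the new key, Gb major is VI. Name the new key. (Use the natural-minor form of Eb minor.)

Bb minor

The numeral VI denotes a major triad on scale degree 6. With Gb on degree 6, the tonic of the new key is Bb.
Degree 6 carries a major triad in minor keys, so the destination is Bb minor.
Check: the diatonic triads of Bb minor (natural minor) are Bbm (i), Cdim (ii°), Db (III), Ebm (iv), Fm (v), Gb (VI), Ab (VII) — Gb major is indeed VI.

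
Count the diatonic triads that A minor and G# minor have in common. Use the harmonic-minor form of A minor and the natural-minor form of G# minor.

1

Diatonic triads of A minor (harmonic minor): A minor (i), B diminished (ii°), C augmented (III+), D minor (iv), E major (V), F major (VI), G# diminished (vii°).
Diatonic triads of G# minor (natural minor): G# minor (i), A# diminished (ii°), B major (III), C# minor (iv), D# minor (v), E major (VI), F# major (VII).
Matching root and quality in both lists: E major.
That gives 1 common triad.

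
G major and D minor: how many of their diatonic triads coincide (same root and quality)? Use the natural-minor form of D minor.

Diatonic triads of G major: G (I), Am (ii), Bm (iii), C (IV), D (V), Em (vi), F#dim (vii°).
Diatonic triads of D minor (natural minor): Dm (i), Edim (ii°), F (III), Gm (iv), Am (v), Bb (VI), C (VII).
Matching root and quality in both lists: Am, C.
That gives 2 common triads.

2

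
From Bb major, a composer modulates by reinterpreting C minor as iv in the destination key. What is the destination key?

The numeral iv denotes a minor triad on scale degree 4. With C on degree 4, the tonic of the new key is G.
Degree 4 carries a minor triad in minor keys, so the destination is G minor.
Check: the diatonic triads of G minor (natural minor) are Gm (i), Adim (ii°), Bb (III), Cm (iv), Dm (v), Eb (VI), F (VII) — C minor is indeed iv.

G minor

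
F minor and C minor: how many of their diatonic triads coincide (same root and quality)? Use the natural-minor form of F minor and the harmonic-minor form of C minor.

3

Diatonic triads of F minor (natural minor): Fm (i), Gdim (ii°), Ab (III), Bbm (iv), Cm (v), Db (VI), Eb (VII).
Diatonic triads of C minor (harmonic minor): Cm (i), Ddim (ii°), Ebaug (III+), Fm (iv), G (V), Ab (VI), Bdim (vii°).
Matching root and quality in both lists: Fm, Ab, Cm.
That gives 3 common triads.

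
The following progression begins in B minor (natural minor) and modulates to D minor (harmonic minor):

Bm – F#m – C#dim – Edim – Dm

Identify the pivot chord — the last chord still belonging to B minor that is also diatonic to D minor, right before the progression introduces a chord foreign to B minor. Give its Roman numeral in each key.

Chords diatonic to B minor: Bm, C#dim, D, Em, F#m, G, A.
Reading the progression, the first chord not in that set is Edim, so the modulation leaves B minor there.
The chord immediately before Edim is C#dim, which is diatonic to both keys: ii° in B minor and vii° in D minor.

C#dim — ii° in B minor, vii° in D minor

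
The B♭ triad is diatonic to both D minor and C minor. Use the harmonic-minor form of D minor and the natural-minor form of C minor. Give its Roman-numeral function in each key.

The scale of D minor (harmonic minor) is D E F G A B♭ C♯; B♭ is degree 6, and the triad built there (B♭-D-F) is major, so it is VI.
The scale of C minor (natural minor) is C D E♭ F G A♭ B♭; B♭ is degree 7, and the triad built there (B♭-D-F) is major, so it is VII.

VI in D minor; VII in C minor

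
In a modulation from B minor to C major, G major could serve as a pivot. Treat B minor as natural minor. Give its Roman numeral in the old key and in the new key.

The scale of B minor (natural minor) is B C# D E F# G A; G is degree 6, and the triad built there (G-B-D) is major, so it is VI.
The scale of C major is C D E F G A B; G is degree 5, and the triad built there (G-B-D) is major, so it is V.

VI in B minor; V in C major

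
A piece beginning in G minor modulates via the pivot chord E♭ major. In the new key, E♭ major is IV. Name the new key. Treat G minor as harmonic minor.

B♭ major

The numeral IV denotes a major triad on scale degree 4. With E♭ on degree 4, the tonic of the new key is B♭.
Degree 4 carries a major triad in major keys, so the destination is B♭ major.
Check: the diatonic triads of B♭ major are B♭ (I), Cm (ii), Dm (iii), E♭ (IV), F (V), Gm (vi), Adim (vii°) — E♭ major is indeed IV.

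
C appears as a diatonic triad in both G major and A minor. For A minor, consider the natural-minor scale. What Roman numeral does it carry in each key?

IV in G major; III in A minor

The scale of G major is G A B C D E F#; C is degree 4, and the triad built there (C-E-G) is major, so it is IV.
The scale of A minor (natural minor) is A B C D E F G; C is degree 3, and the triad built there (C-E-G) is major, so it is III.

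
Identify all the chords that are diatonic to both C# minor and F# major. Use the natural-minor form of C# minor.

G#m, B

Triads in C# minor (natural minor): C#m (i), D#dim (ii°), E (III), F#m (iv), G#m (v), A (VI), B (VII).
Triads in F# major: F# (I), G#m (ii), A#m (iii), B (IV), C# (V), D#m (vi), E#dim (vii°).
Shared triads with their functions: G#m (v in C# minor, ii in F# major); B (VII in C# minor, IV in F# major).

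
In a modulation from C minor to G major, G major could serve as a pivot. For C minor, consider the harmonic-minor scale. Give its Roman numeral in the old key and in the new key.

V in C minor; I in G major

The scale of C minor (harmonic minor) is C D E♭ F G A♭ B; G is degree 5, and the triad built there (G-B-D) is major, so it is V.
The scale of G major is G A B C D E F♯; G is degree 1, and the triad built there (G-B-D) is major, so it is I.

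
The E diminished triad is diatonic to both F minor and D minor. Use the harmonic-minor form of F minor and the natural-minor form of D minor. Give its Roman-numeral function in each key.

The scale of F minor (harmonic minor) is F G Ab Bb C Db E; E is degree 7, and the triad built there (E-G-Bb) is diminished, so it is vii°.
The scale of D minor (natural minor) is D E F G A Bb C; E is degree 2, and the triad built there (E-G-Bb) is diminished, so it is ii°.

vii° in F minor; ii° in D minor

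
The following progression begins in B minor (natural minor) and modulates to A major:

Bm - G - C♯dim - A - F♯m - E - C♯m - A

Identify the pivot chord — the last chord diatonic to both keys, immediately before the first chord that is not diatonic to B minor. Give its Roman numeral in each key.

F♯m — v in B minor, vi in A major

Chords diatonic to B minor: Bm, C♯dim, D, Em, F♯m, G, A.
Reading the progression, the first chord not in that set is E, so the modulation leaves B minor there.
The chord immediately before E is F♯m, which is diatonic to both keys: v in B minor and vi in A major.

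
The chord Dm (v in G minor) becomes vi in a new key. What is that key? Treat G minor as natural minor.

The numeral vi denotes a minor triad on scale degree 6. With D on degree 6, the tonic of the new key is F.
Degree 6 carries a minor triad in major keys, so the destination is F major.
Check: the diatonic triads of F major are F (I), Gm (ii), Am (iii), B♭ (IV), C (V), Dm (vi), Edim (vii°) — Dm is indeed vi.

F major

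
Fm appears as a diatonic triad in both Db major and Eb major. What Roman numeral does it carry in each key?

The scale of Db major is Db Eb F Gb Ab Bb C; F is degree 3, and the triad built there (F-Ab-C) is minor, so it is iii.
The scale of Eb major is Eb F G Ab Bb C D; F is degree 2, and the triad built there (F-Ab-C) is minor, so it is ii.

iii in Db major; ii in Eb major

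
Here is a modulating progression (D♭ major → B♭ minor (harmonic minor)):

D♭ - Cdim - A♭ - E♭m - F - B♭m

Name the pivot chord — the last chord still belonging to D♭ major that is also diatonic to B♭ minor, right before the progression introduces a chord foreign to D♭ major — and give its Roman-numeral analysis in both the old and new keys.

E♭m — ii in D♭ major, iv in B♭ minor

Chords diatonic to D♭ major: D♭, E♭m, Fm, G♭, A♭, B♭m, Cdim.
Reading the progression, the first chord not in that set is F, so the modulation leaves D♭ major there.
The chord immediately before F is E♭m, which is diatonic to both keys: ii in D♭ major and iv in B♭ minor.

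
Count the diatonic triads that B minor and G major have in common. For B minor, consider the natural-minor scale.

4

Diatonic triads of B minor (natural minor): Bm (i), C♯dim (ii°), D (III), Em (iv), F♯m (v), G (VI), A (VII).
Diatonic triads of G major: G (I), Am (ii), Bm (iii), C (IV), D (V), Em (vi), F♯dim (vii°).
Matching root and quality in both lists: Bm, D, Em, G.
That gives 4 common triads.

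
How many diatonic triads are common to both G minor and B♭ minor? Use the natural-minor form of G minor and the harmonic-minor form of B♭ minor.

2

Diatonic triads of G minor (natural minor): Gm (i), Adim (ii°), B♭ (III), Cm (iv), Dm (v), E♭ (VI), F (VII).
Diatonic triads of B♭ minor (harmonic minor): B♭m (i), Cdim (ii°), D♭aug (III+), E♭m (iv), F (V), G♭ (VI), Adim (vii°).
Matching root and quality in both lists: Adim, F.
That gives 2 common triads.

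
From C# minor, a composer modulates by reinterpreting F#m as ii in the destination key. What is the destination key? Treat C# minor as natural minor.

E major

The numeral ii denotes a minor triad on scale degree 2. With F# on degree 2, the tonic of the new key is E.
Degree 2 carries a minor triad in major keys, so the destination is E major.
Check: the diatonic triads of E major are E (I), F#m (ii), G#m (iii), A (IV), B (V), C#m (vi), D#dim (vii°) — F#m is indeed ii.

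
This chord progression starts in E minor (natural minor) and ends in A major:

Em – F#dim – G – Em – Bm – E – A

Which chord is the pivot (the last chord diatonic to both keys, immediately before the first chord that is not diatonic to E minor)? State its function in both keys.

Chords diatonic to E minor: Em, F#dim, G, Am, Bm, C, D.
Reading the progression, the first chord not in that set is E, so the modulation leaves E minor there.
The chord immediately before E is Bm, which is diatonic to both keys: v in E minor and ii in A major.

Bm — v in E minor, ii in A major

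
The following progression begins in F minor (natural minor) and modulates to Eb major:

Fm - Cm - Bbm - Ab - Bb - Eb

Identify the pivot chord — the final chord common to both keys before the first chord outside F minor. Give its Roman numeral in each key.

Ab — III in F minor, IV in Eb major

Chords diatonic to F minor: Fm, Gdim, Ab, Bbm, Cm, Db, Eb.
Reading the progression, the first chord not in that set is Bb, so the modulation leaves F minor there.
The chord immediately before Bb is Ab, which is diatonic to both keys: III in F minor and IV in Eb major.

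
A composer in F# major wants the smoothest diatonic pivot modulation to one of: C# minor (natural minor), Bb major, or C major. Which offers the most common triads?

Triads of F# major: F# (I), G#m (ii), A#m (iii), B (IV), C# (V), D#m (vi), E#dim (vii°).
C# minor (natural minor) shares 2: G#m, B.
Bb major shares 0: none.
C major shares 0: none.
The most common triads (2) are shared with C# minor.

C# minor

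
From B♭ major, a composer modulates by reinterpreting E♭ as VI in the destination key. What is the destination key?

G minor

The numeral VI denotes a major triad on scale degree 6. With E♭ on degree 6, the tonic of the new key is G.
Degree 6 carries a major triad in minor keys, so the destination is G minor.
Check: the diatonic triads of G minor (natural minor) are Gm (i), Adim (ii°), B♭ (III), Cm (iv), Dm (v), E♭ (VI), F (VII) — E♭ is indeed VI.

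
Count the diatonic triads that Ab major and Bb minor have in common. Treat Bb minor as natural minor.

Diatonic triads of Ab major: Ab major (I), Bb minor (ii), C minor (iii), Db major (IV), Eb major (V), F minor (vi), G diminished (vii°).
Diatonic triads of Bb minor (natural minor): Bb minor (i), C diminished (ii°), Db major (III), Eb minor (iv), F minor (v), Gb major (VI), Ab major (VII).
Matching root and quality in both lists: Ab major, Bb minor, Db major, F minor.
That gives 4 common triads.

4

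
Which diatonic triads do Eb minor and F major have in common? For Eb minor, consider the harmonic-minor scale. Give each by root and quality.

Bb

Triads in Eb minor (harmonic minor): Ebm (i), Fdim (ii°), Gbaug (III+), Abm (iv), Bb (V), Cb (VI), Ddim (vii°).
Triads in F major: F (I), Gm (ii), Am (iii), Bb (IV), C (V), Dm (vi), Edim (vii°).
Shared triads with their functions: Bb (V in Eb minor, IV in F major).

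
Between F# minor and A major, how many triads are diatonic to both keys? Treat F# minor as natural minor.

7

Diatonic triads of F# minor (natural minor): F# minor (i), G# diminished (ii°), A major (III), B minor (iv), C# minor (v), D major (VI), E major (VII).
Diatonic triads of A major: A major (I), B minor (ii), C# minor (iii), D major (IV), E major (V), F# minor (vi), G# diminished (vii°).
Matching root and quality in both lists: F# minor, G# diminished, A major, B minor, C# minor, D major, E major.
That gives 7 common triads.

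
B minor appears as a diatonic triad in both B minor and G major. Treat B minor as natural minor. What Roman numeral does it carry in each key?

The scale of B minor (natural minor) is B C# D E F# G A; B is degree 1, and the triad built there (B-D-F#) is minor, so it is i.
The scale of G major is G A B C D E F#; B is degree 3, and the triad built there (B-D-F#) is minor, so it is iii.

i in B minor; iii in G major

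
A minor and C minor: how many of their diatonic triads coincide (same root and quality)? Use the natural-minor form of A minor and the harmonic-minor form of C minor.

2

Diatonic triads of A minor (natural minor): Am (i), Bdim (ii°), C (III), Dm (iv), Em (v), F (VI), G (VII).
Diatonic triads of C minor (harmonic minor): Cm (i), Ddim (ii°), Ebaug (III+), Fm (iv), G (V), Ab (VI), Bdim (vii°).
Matching root and quality in both lists: Bdim, G.
That gives 2 common triads.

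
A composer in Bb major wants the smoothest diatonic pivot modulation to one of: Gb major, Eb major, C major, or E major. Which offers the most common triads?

Eb major

Triads of Bb major: Bb (I), Cm (ii), Dm (iii), Eb (IV), F (V), Gm (vi), Adim (vii°).
Gb major shares 0: none.
Eb major shares 4: Bb, Cm, Eb, Gm.
C major shares 2: Dm, F.
E major shares 0: none.
The most common triads (4) are shared with Eb major.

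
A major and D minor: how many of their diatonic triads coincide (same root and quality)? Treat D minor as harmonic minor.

Diatonic triads of A major: A (I), Bm (ii), C♯m (iii), D (IV), E (V), F♯m (vi), G♯dim (vii°).
Diatonic triads of D minor (harmonic minor): Dm (i), Edim (ii°), Faug (III+), Gm (iv), A (V), B♭ (VI), C♯dim (vii°).
Matching root and quality in both lists: A.
That gives 1 common triad.

1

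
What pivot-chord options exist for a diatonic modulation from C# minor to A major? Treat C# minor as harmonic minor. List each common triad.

C#m, F#m, A

Triads in C# minor (harmonic minor): C# minor (i), D# diminished (ii°), E augmented (III+), F# minor (iv), G# major (V), A major (VI), B# diminished (vii°).
Triads in A major: A major (I), B minor (ii), C# minor (iii), D major (IV), E major (V), F# minor (vi), G# diminished (vii°).
Shared triads with their functions: C# minor (i in C# minor, iii in A major); F# minor (iv in C# minor, vi in A major); A major (VI in C# minor, I in A major).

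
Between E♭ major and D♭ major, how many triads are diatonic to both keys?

2

Diatonic triads of E♭ major: E♭ (I), Fm (ii), Gm (iii), A♭ (IV), B♭ (V), Cm (vi), Ddim (vii°).
Diatonic triads of D♭ major: D♭ (I), E♭m (ii), Fm (iii), G♭ (IV), A♭ (V), B♭m (vi), Cdim (vii°).
Matching root and quality in both lists: Fm, A♭.
That gives 2 common triads.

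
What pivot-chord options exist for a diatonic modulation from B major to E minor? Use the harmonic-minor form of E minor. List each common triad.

Triads in B major: B (I), C♯m (ii), D♯m (iii), E (IV), F♯ (V), G♯m (vi), A♯dim (vii°).
Triads in E minor (harmonic minor): Em (i), F♯dim (ii°), Gaug (III+), Am (iv), B (V), C (VI), D♯dim (vii°).
Shared triads with their functions: B (I in B major, V in E minor).

B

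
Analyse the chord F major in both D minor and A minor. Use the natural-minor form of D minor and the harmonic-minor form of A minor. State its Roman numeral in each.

The scale of D minor (natural minor) is D E F G A Bb C; F is degree 3, and the triad built there (F-A-C) is major, so it is III.
The scale of A minor (harmonic minor) is A B C D E F G#; F is degree 6, and the triad built there (F-A-C) is major, so it is VI.

III in D minor; VI in A minor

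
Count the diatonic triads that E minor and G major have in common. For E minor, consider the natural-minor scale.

Diatonic triads of E minor (natural minor): Em (i), F♯dim (ii°), G (III), Am (iv), Bm (v), C (VI), D (VII).
Diatonic triads of G major: G (I), Am (ii), Bm (iii), C (IV), D (V), Em (vi), F♯dim (vii°).
Matching root and quality in both lists: Em, F♯dim, G, Am, Bm, C, D.
That gives 7 common triads.

7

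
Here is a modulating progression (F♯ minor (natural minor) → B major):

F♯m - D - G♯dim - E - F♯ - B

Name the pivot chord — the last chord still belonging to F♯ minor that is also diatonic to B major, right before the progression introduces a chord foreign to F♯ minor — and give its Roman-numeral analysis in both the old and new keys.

Chords diatonic to F♯ minor: F♯m, G♯dim, A, Bm, C♯m, D, E.
Reading the progression, the first chord not in that set is F♯, so the modulation leaves F♯ minor there.
The chord immediately before F♯ is E, which is diatonic to both keys: VII in F♯ minor and IV in B major.

E — VII in F♯ minor, IV in B major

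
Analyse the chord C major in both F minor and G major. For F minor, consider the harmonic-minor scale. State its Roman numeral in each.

V in F minor; IV in G major

The scale of F minor (harmonic minor) is F G Ab Bb C Db E; C is degree 5, and the triad built there (C-E-G) is major, so it is V.
The scale of G major is G A B C D E F#; C is degree 4, and the triad built there (C-E-G) is major, so it is IV.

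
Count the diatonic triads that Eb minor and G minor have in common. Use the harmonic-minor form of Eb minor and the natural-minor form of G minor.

Diatonic triads of Eb minor (harmonic minor): Ebm (i), Fdim (ii°), Gbaug (III+), Abm (iv), Bb (V), Cb (VI), Ddim (vii°).
Diatonic triads of G minor (natural minor): Gm (i), Adim (ii°), Bb (III), Cm (iv), Dm (v), Eb (VI), F (VII).
Matching root and quality in both lists: Bb.
That gives 1 common triad.

1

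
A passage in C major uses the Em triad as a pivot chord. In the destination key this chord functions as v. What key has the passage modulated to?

The numeral v denotes a minor triad on scale degree 5. With E on degree 5, the tonic of the new key is A.
Degree 5 carries a minor triad in natural-minor keys, so the destination is A minor.
Check: the diatonic triads of A minor (natural minor) are Am (i), Bdim (ii°), C (III), Dm (iv), Em (v), F (VI), G (VII) — Em is indeed v.

A minor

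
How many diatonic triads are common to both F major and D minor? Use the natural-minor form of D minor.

7

Diatonic triads of F major: F (I), Gm (ii), Am (iii), B♭ (IV), C (V), Dm (vi), Edim (vii°).
Diatonic triads of D minor (natural minor): Dm (i), Edim (ii°), F (III), Gm (iv), Am (v), B♭ (VI), C (VII).
Matching root and quality in both lists: F, Gm, Am, B♭, C, Dm, Edim.
That gives 7 common triads.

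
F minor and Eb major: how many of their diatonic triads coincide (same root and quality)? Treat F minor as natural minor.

4

Diatonic triads of F minor (natural minor): Fm (i), Gdim (ii°), Ab (III), Bbm (iv), Cm (v), Db (VI), Eb (VII).
Diatonic triads of Eb major: Eb (I), Fm (ii), Gm (iii), Ab (IV), Bb (V), Cm (vi), Ddim (vii°).
Matching root and quality in both lists: Fm, Ab, Cm, Eb.
That gives 4 common triads.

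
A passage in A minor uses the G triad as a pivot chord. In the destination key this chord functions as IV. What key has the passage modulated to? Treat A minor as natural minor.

D major

The numeral IV denotes a major triad on scale degree 4. With G on degree 4, the tonic of the new key is D.
Degree 4 carries a major triad in major keys, so the destination is D major.
Check: the diatonic triads of D major are D (I), Em (ii), F♯m (iii), G (IV), A (V), Bm (vi), C♯dim (vii°) — G is indeed IV.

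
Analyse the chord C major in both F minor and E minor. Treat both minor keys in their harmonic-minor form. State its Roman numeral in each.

The scale of F minor (harmonic minor) is F G Ab Bb C Db E; C is degree 5, and the triad built there (C-E-G) is major, so it is V.
The scale of E minor (harmonic minor) is E F# G A B C D#; C is degree 6, and the triad built there (C-E-G) is major, so it is VI.

V in F minor; VI in E minor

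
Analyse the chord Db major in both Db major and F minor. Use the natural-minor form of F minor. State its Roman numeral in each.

The scale of Db major is Db Eb F Gb Ab Bb C; Db is degree 1, and the triad built there (Db-F-Ab) is major, so it is I.
The scale of F minor (natural minor) is F G Ab Bb C Db Eb; Db is degree 6, and the triad built there (Db-F-Ab) is major, so it is VI.

I in Db major; VI in F minor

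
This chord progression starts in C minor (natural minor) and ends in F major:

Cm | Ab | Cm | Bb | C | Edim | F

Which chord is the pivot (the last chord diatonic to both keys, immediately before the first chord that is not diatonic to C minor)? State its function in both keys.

Chords diatonic to C minor: Cm, Ddim, Eb, Fm, Gm, Ab, Bb.
Reading the progression, the first chord not in that set is C, so the modulation leaves C minor there.
The chord immediately before C is Bb, which is diatonic to both keys: VII in C minor and IV in F major.

Bb — VII in C minor, IV in F major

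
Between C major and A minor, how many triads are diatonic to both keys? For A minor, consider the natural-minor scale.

Diatonic triads of C major: C (I), Dm (ii), Em (iii), F (IV), G (V), Am (vi), Bdim (vii°).
Diatonic triads of A minor (natural minor): Am (i), Bdim (ii°), C (III), Dm (iv), Em (v), F (VI), G (VII).
Matching root and quality in both lists: C, Dm, Em, F, G, Am, Bdim.
That gives 7 common triads.

7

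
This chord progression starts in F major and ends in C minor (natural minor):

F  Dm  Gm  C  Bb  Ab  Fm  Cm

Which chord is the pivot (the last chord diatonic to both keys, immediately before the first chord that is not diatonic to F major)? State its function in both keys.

Bb — IV in F major, VII in C minor

Chords diatonic to F major: F, Gm, Am, Bb, C, Dm, Edim.
Reading the progression, the first chord not in that set is Ab, so the modulation leaves F major there.
The chord immediately before Ab is Bb, which is diatonic to both keys: IV in F major and VII in C minor.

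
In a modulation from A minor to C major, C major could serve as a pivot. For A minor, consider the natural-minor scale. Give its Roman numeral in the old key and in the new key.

III in A minor; I in C major

The scale of A minor (natural minor) is A B C D E F G; C is degree 3, and the triad built there (C-E-G) is major, so it is III.
The scale of C major is C D E F G A B; C is degree 1, and the triad built there (C-E-G) is major, so it is I.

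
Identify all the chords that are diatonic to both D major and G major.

D, Em, G, Bm

Triads in D major: D major (I), E minor (ii), F# minor (iii), G major (IV), A major (V), B minor (vi), C# diminished (vii°).
Triads in G major: G major (I), A minor (ii), B minor (iii), C major (IV), D major (V), E minor (vi), F# diminished (vii°).
Shared triads with their functions: D major (I in D major, V in G major); E minor (ii in D major, vi in G major); G major (IV in D major, I in G major); B minor (vi in D major, iii in G major).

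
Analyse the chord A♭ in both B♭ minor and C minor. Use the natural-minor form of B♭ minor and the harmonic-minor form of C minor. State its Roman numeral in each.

VII in B♭ minor; VI in C minor

The scale of B♭ minor (natural minor) is B♭ C D♭ E♭ F G♭ A♭; A♭ is degree 7, and the triad built there (A♭-C-E♭) is major, so it is VII.
The scale of C minor (harmonic minor) is C D E♭ F G A♭ B; A♭ is degree 6, and the triad built there (A♭-C-E♭) is major, so it is VI.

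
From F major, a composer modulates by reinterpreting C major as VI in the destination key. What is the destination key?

E minor

The numeral VI denotes a major triad on scale degree 6. With C on degree 6, the tonic of the new key is E.
Degree 6 carries a major triad in minor keys, so the destination is E minor.
Check: the diatonic triads of E minor (natural minor) are Em (i), F#dim (ii°), G (III), Am (iv), Bm (v), C (VI), D (VII) — C major is indeed VI.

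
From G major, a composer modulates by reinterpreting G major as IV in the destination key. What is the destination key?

The numeral IV denotes a major triad on scale degree 4. With G on degree 4, the tonic of the new key is D.
Degree 4 carries a major triad in major keys, so the destination is D major.
Check: the diatonic triads of D major are D (I), Em (ii), F#m (iii), G (IV), A (V), Bm (vi), C#dim (vii°) — G major is indeed IV.

D major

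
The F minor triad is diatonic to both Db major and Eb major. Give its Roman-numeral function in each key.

The scale of Db major is Db Eb F Gb Ab Bb C; F is degree 3, and the triad built there (F-Ab-C) is minor, so it is iii.
The scale of Eb major is Eb F G Ab Bb C D; F is degree 2, and the triad built there (F-Ab-C) is minor, so it is ii.

iii in Db major; ii in Eb major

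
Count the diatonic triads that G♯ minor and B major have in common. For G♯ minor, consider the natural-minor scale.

Diatonic triads of G♯ minor (natural minor): G♯ minor (i), A♯ diminished (ii°), B major (III), C♯ minor (iv), D♯ minor (v), E major (VI), F♯ major (VII).
Diatonic triads of B major: B major (I), C♯ minor (ii), D♯ minor (iii), E major (IV), F♯ major (V), G♯ minor (vi), A♯ diminished (vii°).
Matching root and quality in both lists: G♯ minor, A♯ diminished, B major, C♯ minor, D♯ minor, E major, F♯ major.
That gives 7 common triads.

7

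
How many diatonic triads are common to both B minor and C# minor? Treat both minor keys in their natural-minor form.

Diatonic triads of B minor (natural minor): Bm (i), C#dim (ii°), D (III), Em (iv), F#m (v), G (VI), A (VII).
Diatonic triads of C# minor (natural minor): C#m (i), D#dim (ii°), E (III), F#m (iv), G#m (v), A (VI), B (VII).
Matching root and quality in both lists: F#m, A.
That gives 2 common triads.

2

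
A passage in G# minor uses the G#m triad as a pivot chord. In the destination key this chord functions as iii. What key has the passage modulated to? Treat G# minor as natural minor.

The numeral iii denotes a minor triad on scale degree 3. With G# on degree 3, the tonic of the new key is E.
Degree 3 carries a minor triad in major keys, so the destination is E major.
Check: the diatonic triads of E major are E (I), F#m (ii), G#m (iii), A (IV), B (V), C#m (vi), D#dim (vii°) — G#m is indeed iii.

E major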